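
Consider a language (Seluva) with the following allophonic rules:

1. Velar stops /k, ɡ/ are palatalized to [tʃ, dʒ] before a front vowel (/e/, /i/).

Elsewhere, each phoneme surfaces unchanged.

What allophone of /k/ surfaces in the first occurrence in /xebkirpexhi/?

[tʃ]

/k/ (between /b/ and /i/): before a front vowel, so rule 1 applies → [tʃ].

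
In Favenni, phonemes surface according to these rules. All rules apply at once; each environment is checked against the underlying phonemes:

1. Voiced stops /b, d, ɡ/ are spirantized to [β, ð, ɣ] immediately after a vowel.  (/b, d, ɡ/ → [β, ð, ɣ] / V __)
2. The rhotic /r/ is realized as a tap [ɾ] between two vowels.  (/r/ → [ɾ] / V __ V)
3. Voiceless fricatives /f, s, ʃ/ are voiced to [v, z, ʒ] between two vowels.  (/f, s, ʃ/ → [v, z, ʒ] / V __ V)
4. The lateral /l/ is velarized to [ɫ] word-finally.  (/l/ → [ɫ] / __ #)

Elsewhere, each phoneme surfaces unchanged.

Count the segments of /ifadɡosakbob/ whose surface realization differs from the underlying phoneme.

4

Segments that undergo a rule: /f/ → [v] (rule 3); /d/ → [ð] (rule 1); /s/ → [z] (rule 3); /b/ → [β] (rule 1).
All other segments surface unchanged.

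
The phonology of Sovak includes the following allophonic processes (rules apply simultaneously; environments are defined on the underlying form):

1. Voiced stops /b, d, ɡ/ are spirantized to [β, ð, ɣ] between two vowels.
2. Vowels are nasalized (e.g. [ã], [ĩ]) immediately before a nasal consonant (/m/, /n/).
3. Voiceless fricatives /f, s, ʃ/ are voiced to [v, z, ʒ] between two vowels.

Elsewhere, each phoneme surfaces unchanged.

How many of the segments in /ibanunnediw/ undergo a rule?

4

Segments that undergo a rule: /b/ → [β] (rule 1); /a/ → [ã] (rule 2); /u/ → [ũ] (rule 2); /d/ → [ð] (rule 1).
All other segments surface unchanged.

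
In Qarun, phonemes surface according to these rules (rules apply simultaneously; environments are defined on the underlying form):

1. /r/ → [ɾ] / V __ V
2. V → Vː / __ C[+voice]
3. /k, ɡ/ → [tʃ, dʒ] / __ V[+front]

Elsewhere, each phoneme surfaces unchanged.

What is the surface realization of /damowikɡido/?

[daːmoːwikdʒiːdo]

/a/ (between /d/ and /m/) occurs before a voiced consonant → [aː] by rule 2.
/o/ meets the environment for rule 2 (before a voiced consonant) → [oː].
/i/ — between /w/ and /k/; rule 2 does not apply here → [i].
/k/ (between /i/ and /ɡ/) is in the target of rule 3 but the environment (before a front vowel) is not met → [k].
/ɡ/ (between /k/ and /i/): before a front vowel, so rule 3 applies → [dʒ].
Rule 2 applies to /i/ (between /ɡ/ and /d/: before a voiced consonant) → [iː].
/o/ (word-final) fails the environment for rule 2, so it stays [o].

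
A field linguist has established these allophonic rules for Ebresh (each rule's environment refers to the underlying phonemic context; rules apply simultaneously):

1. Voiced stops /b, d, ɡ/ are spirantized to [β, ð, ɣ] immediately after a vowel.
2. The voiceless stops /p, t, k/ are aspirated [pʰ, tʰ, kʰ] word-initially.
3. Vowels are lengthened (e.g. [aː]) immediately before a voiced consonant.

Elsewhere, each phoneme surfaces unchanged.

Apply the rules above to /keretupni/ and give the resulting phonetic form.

/k/ (word-initial) occurs word-initially → [kʰ] by rule 2.
Rule 3 applies to /e/ (between /k/ and /r/: before a voiced consonant) → [eː].
/r/ (between /e/ and /e/): no rule targets it → [r].
/e/ (between /r/ and /t/) fails the environment for rule 3, so it stays [e].
/t/ (between /e/ and /u/): rule 2 targets it, but not word-initially → unchanged [t].
/u/ (between /t/ and /p/): rule 3 targets it, but not before a voiced consonant → unchanged [u].
/p/ (between /u/ and /n/) is in the target of rule 2 but the environment (word-initially) is not met → [p].
/n/ — not in any rule's target class → [n].
/i/ — word-final; rule 3 does not apply here → [i].

[kʰeːretupni]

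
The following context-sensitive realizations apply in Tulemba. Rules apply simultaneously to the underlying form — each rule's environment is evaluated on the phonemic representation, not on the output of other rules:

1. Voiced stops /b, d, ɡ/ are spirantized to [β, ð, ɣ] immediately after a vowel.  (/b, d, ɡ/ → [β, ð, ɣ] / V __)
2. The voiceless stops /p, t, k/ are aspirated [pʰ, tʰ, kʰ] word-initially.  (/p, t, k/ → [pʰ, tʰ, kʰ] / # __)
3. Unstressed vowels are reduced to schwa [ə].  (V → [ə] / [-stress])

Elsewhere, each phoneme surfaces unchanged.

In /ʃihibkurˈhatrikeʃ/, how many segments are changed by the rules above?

Segments that undergo a rule: /i/ → [ə] (rule 3); /i/ → [ə] (rule 3); /b/ → [β] (rule 1); /u/ → [ə] (rule 3); /i/ → [ə] (rule 3); /e/ → [ə] (rule 3).
All other segments surface unchanged.

6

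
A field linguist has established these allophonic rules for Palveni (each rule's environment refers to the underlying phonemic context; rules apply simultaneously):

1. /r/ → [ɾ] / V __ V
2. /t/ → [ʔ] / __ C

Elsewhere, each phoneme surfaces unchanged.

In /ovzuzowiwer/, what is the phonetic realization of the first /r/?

[r]

/r/ (word-final) fails the environment for rule 1, so it stays [r].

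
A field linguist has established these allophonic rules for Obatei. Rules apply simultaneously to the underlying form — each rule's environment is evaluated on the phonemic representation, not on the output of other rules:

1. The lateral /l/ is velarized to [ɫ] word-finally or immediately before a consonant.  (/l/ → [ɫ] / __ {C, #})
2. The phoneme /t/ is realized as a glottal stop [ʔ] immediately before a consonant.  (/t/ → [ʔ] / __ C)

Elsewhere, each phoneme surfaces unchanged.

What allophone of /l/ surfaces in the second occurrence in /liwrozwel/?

[ɫ]

/l/ (word-final) occurs word-finally or immediately before a consonant → [ɫ] by rule 1.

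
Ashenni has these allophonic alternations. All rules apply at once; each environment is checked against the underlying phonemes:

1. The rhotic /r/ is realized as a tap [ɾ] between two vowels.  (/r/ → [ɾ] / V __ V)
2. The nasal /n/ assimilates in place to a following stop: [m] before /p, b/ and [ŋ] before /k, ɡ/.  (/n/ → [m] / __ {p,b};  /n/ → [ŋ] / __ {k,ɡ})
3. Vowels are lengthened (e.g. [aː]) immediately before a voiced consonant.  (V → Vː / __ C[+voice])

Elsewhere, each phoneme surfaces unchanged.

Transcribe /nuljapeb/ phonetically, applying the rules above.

/n/ — word-initial; rule 2 does not apply here → [n].
/u/ (between /n/ and /l/) occurs before a voiced consonant → [uː] by rule 3.
/l/ — not in any rule's target class → [l].
/j/ — not in any rule's target class → [j].
/a/ (between /j/ and /p/): rule 3 targets it, but not before a voiced consonant → unchanged [a].
/p/ (between /a/ and /e/) is unaffected → [p].
/e/ meets the environment for rule 3 (before a voiced consonant) → [eː].
/b/ — not in any rule's target class → [b].

[nuːljapeːb]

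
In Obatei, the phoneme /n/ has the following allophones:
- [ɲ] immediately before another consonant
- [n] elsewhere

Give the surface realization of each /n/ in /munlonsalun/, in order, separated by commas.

Occurrence 1 (position 3): immediately before another consonant → [ɲ].
Occurrence 2 (position 6): immediately before another consonant → [ɲ].
Occurrence 3 (position 11): no conditioning environment matches → elsewhere allophone [n].

[ɲ], [ɲ], [n]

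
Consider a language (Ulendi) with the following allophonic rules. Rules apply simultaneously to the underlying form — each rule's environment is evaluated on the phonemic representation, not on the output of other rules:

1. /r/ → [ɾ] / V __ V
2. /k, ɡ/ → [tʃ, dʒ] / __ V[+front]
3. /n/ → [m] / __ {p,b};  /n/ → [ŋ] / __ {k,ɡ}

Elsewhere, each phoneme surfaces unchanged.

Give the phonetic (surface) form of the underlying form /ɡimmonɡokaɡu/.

/ɡ/ meets the environment for rule 2 (before a front vowel) → [dʒ].
/n/ (between /o/ and /ɡ/): before a labial or velar stop, so rule 3 applies → [ŋ].
/ɡ/ — between /n/ and /o/; rule 2 does not apply here → [ɡ].
/k/ — between /o/ and /a/; rule 2 does not apply here → [k].
/ɡ/ — between /a/ and /u/; rule 2 does not apply here → [ɡ].

[dʒimmoŋɡokaɡu]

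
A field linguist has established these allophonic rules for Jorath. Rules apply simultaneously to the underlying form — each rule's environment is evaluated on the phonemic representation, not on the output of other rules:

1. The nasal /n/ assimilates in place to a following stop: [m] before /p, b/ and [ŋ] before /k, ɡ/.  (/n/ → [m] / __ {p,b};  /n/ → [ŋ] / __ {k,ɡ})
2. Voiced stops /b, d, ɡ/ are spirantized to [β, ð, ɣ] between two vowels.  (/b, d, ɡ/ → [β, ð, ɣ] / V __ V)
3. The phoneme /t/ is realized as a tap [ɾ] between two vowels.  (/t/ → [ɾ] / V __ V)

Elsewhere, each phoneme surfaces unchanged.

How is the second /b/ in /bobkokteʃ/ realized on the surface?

/b/ (between /o/ and /k/): rule 2 targets it, but not between two vowels → unchanged [b].

[b]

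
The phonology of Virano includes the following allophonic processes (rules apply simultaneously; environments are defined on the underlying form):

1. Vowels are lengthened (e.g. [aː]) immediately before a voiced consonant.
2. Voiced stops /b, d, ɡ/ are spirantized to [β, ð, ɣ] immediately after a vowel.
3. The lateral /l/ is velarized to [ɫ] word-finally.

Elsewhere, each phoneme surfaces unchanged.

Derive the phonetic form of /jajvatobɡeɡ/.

[jaːjvatoːβɡeːɣ]

/j/ stays [j].
Rule 1 applies to /a/ (between /j/ and /j/: before a voiced consonant) → [aː].
/j/ (between /a/ and /v/) is unaffected → [j].
/v/ stays [v].
/a/ (between /v/ and /t/) fails the environment for rule 1, so it stays [a].
/t/ — not in any rule's target class → [t].
Rule 1 applies to /o/ (between /t/ and /b/: before a voiced consonant) → [oː].
/b/ — between /o/ and /ɡ/, immediately after a vowel — surfaces as [β] (rule 2).
/ɡ/ (between /b/ and /e/) fails the environment for rule 2, so it stays [ɡ].
Rule 1 applies to /e/ (between /ɡ/ and /ɡ/: before a voiced consonant) → [eː].
Rule 2 applies to /ɡ/ (word-final: immediately after a vowel) → [ɣ].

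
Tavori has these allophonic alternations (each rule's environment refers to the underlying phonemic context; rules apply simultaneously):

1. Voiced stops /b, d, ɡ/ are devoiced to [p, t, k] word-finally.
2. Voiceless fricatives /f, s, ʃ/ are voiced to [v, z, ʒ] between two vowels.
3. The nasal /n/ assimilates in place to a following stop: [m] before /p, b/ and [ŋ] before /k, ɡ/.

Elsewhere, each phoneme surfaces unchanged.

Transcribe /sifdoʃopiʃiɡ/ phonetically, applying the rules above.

/s/ (word-initial): rule 2 targets it, but not between two vowels → unchanged [s].
/f/ (between /i/ and /d/) is in the target of rule 2 but the environment (between two vowels) is not met → [f].
/d/ (between /f/ and /o/) is in the target of rule 1 but the environment (word-finally) is not met → [d].
/ʃ/ — between /o/ and /o/, between two vowels — surfaces as [ʒ] (rule 2).
/ʃ/ (between /i/ and /i/) occurs between two vowels → [ʒ] by rule 2.
/ɡ/ — word-final, word-finally — surfaces as [k] (rule 1).

[sifdoʒopiʒik]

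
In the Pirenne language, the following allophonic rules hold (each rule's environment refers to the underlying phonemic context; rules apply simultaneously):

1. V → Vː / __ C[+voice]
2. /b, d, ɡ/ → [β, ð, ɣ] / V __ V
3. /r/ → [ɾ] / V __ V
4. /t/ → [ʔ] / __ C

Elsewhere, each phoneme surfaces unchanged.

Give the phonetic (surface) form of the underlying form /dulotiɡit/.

/d/ (word-initial) fails the environment for rule 2, so it stays [d].
/u/ meets the environment for rule 1 (before a voiced consonant) → [uː].
/l/ (between /u/ and /o/): no rule targets it → [l].
/o/ (between /l/ and /t/) is in the target of rule 1 but the environment (before a voiced consonant) is not met → [o].
/t/ (between /o/ and /i/) is in the target of rule 4 but the environment (immediately before a consonant) is not met → [t].
/i/ — between /t/ and /ɡ/, before a voiced consonant — surfaces as [iː] (rule 1).
/ɡ/ (between /i/ and /i/) occurs between two vowels → [ɣ] by rule 2.
/i/ (between /ɡ/ and /t/) is in the target of rule 1 but the environment (before a voiced consonant) is not met → [i].
/t/ — word-final; rule 4 does not apply here → [t].

[duːlotiːɣit]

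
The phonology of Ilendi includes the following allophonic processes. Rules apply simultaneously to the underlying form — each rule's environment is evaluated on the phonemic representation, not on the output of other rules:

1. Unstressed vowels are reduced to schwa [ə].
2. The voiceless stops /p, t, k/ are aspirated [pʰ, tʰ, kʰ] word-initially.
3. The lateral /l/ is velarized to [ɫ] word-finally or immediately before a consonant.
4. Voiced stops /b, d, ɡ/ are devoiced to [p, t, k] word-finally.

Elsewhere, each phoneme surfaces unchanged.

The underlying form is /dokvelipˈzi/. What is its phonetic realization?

[dəkvələpˈzi]

/d/ (word-initial) is in the target of rule 4 but the environment (word-finally) is not met → [d].
/o/ — between /d/ and /k/, in an unstressed syllable — surfaces as [ə] (rule 1).
/k/ (between /o/ and /v/): rule 2 targets it, but not word-initially → unchanged [k].
/v/ (between /k/ and /e/) is unaffected → [v].
/e/ (between /v/ and /l/) occurs in an unstressed syllable → [ə] by rule 1.
/l/ (between /e/ and /i/) fails the environment for rule 3, so it stays [l].
/i/ (between /l/ and /p/): in an unstressed syllable, so rule 1 applies → [ə].
/p/ (between /i/ and /z/) is in the target of rule 2 but the environment (word-initially) is not met → [p].
/z/ (between /p/ and /i/): no rule targets it → [z].
/i/ (word-final) is in the target of rule 1 but the environment (in an unstressed syllable) is not met → [i].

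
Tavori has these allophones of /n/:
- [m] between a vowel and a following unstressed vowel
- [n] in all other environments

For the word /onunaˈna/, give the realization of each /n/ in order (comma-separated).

[m], [m], [n]

Occurrence 1 (position 2): between a vowel and a following unstressed vowel → [m].
Occurrence 2 (position 4): between a vowel and a following unstressed vowel → [m].
Occurrence 3 (position 6): no conditioning environment matches → elsewhere allophone [n].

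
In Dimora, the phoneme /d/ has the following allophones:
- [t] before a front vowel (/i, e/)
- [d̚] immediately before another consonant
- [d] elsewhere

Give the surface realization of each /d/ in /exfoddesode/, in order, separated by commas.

Occurrence 1 (position 5): immediately before another consonant → [d̚].
Occurrence 2 (position 6): before a front vowel (/i, e/) → [t].
Occurrence 3 (position 10): before a front vowel (/i, e/) → [t].

[d̚], [t], [t]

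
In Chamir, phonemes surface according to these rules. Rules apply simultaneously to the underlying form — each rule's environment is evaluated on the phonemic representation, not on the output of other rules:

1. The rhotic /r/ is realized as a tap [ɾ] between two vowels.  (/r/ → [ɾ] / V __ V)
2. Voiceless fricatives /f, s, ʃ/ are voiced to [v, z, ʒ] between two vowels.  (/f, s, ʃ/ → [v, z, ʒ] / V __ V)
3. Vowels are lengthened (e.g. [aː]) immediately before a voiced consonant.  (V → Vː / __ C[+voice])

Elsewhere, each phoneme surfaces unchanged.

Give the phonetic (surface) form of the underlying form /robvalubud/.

/r/ (word-initial): rule 1 targets it, but not between two vowels → unchanged [r].
Rule 3 applies to /o/ (between /r/ and /b/: before a voiced consonant) → [oː].
/b/ stays [b].
/v/ (between /b/ and /a/): no rule targets it → [v].
/a/ — between /v/ and /l/, before a voiced consonant — surfaces as [aː] (rule 3).
/l/ (between /a/ and /u/) is unaffected → [l].
/u/ (between /l/ and /b/): before a voiced consonant, so rule 3 applies → [uː].
/b/ (between /u/ and /u/) is unaffected → [b].
/u/ meets the environment for rule 3 (before a voiced consonant) → [uː].
/d/ stays [d].

[roːbvaːluːbuːd]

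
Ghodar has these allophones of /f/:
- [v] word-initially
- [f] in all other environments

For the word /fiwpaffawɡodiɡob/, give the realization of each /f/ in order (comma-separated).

[v], [f], [f]

Occurrence 1 (position 1): word-initially → [v].
Occurrence 2 (position 6): no conditioning environment matches → elsewhere allophone [f].
Occurrence 3 (position 7): no conditioning environment matches → elsewhere allophone [f].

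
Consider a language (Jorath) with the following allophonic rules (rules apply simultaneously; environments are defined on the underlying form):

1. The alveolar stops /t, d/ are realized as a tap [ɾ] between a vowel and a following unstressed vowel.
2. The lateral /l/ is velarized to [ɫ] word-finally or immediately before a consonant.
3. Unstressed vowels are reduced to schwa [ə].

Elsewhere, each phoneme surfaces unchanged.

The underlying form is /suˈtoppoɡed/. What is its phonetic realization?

/u/ — between /s/ and /t/, in an unstressed syllable — surfaces as [ə] (rule 3).
/t/ — between /u/ and /o/; rule 1 does not apply here → [t].
/o/ — between /t/ and /p/; rule 3 does not apply here → [o].
/o/ meets the environment for rule 3 (in an unstressed syllable) → [ə].
/e/ meets the environment for rule 3 (in an unstressed syllable) → [ə].
/d/ (word-final) is in the target of rule 1 but the environment (between a vowel and a following unstressed vowel) is not met → [d].

[səˈtoppəɡəd]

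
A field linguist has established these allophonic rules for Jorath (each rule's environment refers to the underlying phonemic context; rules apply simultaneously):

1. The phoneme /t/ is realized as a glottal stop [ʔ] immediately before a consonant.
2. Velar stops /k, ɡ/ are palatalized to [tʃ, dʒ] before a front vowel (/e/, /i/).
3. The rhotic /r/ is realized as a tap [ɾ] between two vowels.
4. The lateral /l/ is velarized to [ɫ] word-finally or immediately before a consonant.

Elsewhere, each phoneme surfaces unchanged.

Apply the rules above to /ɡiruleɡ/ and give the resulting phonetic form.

[dʒiɾuleɡ]

/ɡ/ (word-initial) occurs before a front vowel → [dʒ] by rule 2.
/i/ (between /ɡ/ and /r/) is unaffected → [i].
Rule 3 applies to /r/ (between /i/ and /u/: between two vowels) → [ɾ].
/u/ — not in any rule's target class → [u].
/l/ (between /u/ and /e/) is in the target of rule 4 but the environment (word-finally or immediately before a consonant) is not met → [l].
/e/ — not in any rule's target class → [e].
/ɡ/ (word-final) is in the target of rule 2 but the environment (before a front vowel) is not met → [ɡ].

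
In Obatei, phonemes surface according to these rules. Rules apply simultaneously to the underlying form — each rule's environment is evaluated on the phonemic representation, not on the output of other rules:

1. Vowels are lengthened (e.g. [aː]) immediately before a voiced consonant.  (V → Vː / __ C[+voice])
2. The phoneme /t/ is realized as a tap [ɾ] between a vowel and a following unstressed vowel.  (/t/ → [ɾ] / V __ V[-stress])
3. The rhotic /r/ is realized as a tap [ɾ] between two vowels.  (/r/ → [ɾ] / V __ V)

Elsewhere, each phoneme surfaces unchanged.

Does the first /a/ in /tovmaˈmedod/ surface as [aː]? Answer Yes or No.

Yes

/a/ meets the environment for rule 1 (before a voiced consonant) → [aː].
The actual realization is [aː], which matches [aː].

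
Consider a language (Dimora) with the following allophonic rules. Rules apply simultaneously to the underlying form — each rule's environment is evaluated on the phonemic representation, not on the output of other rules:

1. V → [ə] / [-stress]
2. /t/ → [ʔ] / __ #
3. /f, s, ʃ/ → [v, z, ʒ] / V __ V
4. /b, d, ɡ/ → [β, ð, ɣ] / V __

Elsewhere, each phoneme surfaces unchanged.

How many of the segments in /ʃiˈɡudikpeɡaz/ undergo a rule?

Segments that undergo a rule: /i/ → [ə] (rule 1); /ɡ/ → [ɣ] (rule 4); /d/ → [ð] (rule 4); /i/ → [ə] (rule 1); /e/ → [ə] (rule 1); /ɡ/ → [ɣ] (rule 4); /a/ → [ə] (rule 1).
All other segments surface unchanged.

7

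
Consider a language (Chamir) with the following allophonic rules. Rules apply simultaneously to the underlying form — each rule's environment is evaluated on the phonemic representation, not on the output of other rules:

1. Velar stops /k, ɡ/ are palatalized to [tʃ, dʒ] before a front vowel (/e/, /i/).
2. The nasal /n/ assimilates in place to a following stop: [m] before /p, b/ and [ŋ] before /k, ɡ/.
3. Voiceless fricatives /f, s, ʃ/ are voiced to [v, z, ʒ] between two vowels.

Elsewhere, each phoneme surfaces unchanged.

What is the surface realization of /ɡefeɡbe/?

[dʒeveɡbe]

/ɡ/ (word-initial): before a front vowel, so rule 1 applies → [dʒ].
/e/ — not in any rule's target class → [e].
/f/ — between /e/ and /e/, between two vowels — surfaces as [v] (rule 3).
/e/ (between /f/ and /ɡ/): no rule targets it → [e].
/ɡ/ (between /e/ and /b/) is in the target of rule 1 but the environment (before a front vowel) is not met → [ɡ].
/b/ stays [b].
/e/ stays [e].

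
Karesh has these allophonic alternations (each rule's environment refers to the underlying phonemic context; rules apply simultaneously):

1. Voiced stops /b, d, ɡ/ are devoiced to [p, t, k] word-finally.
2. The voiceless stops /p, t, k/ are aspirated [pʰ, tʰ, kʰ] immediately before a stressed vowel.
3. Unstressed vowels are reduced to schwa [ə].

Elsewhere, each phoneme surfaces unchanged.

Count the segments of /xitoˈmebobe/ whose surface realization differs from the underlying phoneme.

4

Segments that undergo a rule: /i/ → [ə] (rule 3); /o/ → [ə] (rule 3); /o/ → [ə] (rule 3); /e/ → [ə] (rule 3).
All other segments surface unchanged.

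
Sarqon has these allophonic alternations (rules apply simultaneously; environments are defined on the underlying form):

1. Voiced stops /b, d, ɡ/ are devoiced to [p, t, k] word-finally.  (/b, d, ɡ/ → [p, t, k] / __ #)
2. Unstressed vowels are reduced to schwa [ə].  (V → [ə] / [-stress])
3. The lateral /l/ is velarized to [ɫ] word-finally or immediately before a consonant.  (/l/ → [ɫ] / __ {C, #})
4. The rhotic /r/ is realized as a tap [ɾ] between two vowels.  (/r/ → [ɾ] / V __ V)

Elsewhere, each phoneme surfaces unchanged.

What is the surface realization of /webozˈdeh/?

[wəbəzˈdeh]

/w/ stays [w].
/e/ meets the environment for rule 2 (in an unstressed syllable) → [ə].
/b/ (between /e/ and /o/) is in the target of rule 1 but the environment (word-finally) is not met → [b].
/o/ meets the environment for rule 2 (in an unstressed syllable) → [ə].
/z/ (between /o/ and /d/): no rule targets it → [z].
/d/ — between /z/ and /e/; rule 1 does not apply here → [d].
/e/ (between /d/ and /h/) is in the target of rule 2 but the environment (in an unstressed syllable) is not met → [e].
/h/ — not in any rule's target class → [h].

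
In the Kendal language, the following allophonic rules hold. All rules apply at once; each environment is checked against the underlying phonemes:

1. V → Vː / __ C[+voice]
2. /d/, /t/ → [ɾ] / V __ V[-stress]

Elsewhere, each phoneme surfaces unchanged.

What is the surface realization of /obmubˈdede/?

/o/ meets the environment for rule 1 (before a voiced consonant) → [oː].
/b/ (between /o/ and /m/) is unaffected → [b].
/m/ (between /b/ and /u/): no rule targets it → [m].
/u/ (between /m/ and /b/): before a voiced consonant, so rule 1 applies → [uː].
/b/ stays [b].
/d/ (between /b/ and /e/): rule 2 targets it, but not between a vowel and a following unstressed vowel → unchanged [d].
Rule 1 applies to /e/ (between /d/ and /d/: before a voiced consonant) → [eː].
Rule 2 applies to /d/ (between /e/ and /e/: between a vowel and a following unstressed vowel) → [ɾ].
/e/ — word-final; rule 1 does not apply here → [e].

[oːbmuːbˈdeːɾe]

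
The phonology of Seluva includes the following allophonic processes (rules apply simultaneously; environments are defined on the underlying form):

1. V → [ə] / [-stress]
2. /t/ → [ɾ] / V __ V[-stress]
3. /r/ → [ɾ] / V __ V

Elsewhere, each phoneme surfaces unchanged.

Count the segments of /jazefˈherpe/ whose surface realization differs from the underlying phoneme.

Segments that undergo a rule: /a/ → [ə] (rule 1); /e/ → [ə] (rule 1); /e/ → [ə] (rule 1).
All other segments surface unchanged.

3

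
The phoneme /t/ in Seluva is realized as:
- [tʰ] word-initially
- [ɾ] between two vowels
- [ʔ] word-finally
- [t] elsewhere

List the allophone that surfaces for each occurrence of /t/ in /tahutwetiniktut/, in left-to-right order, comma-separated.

Occurrence 1 (position 1): word-initially → [tʰ].
Occurrence 2 (position 5): no conditioning environment matches → elsewhere allophone [t].
Occurrence 3 (position 8): between two vowels → [ɾ].
Occurrence 4 (position 13): no conditioning environment matches → elsewhere allophone [t].
Occurrence 5 (position 15): word-finally → [ʔ].

[tʰ], [t], [ɾ], [t], [ʔ]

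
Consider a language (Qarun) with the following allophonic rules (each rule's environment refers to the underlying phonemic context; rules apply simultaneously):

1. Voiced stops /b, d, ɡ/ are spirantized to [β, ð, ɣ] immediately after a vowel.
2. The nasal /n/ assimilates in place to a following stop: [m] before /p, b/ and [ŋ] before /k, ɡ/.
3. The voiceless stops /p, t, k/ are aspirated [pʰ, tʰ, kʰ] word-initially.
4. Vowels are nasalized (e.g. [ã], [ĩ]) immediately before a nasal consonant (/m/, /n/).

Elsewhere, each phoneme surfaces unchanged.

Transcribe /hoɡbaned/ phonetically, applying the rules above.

/h/ (word-initial) is unaffected → [h].
/o/ (between /h/ and /ɡ/) is in the target of rule 4 but the environment (before a nasal consonant) is not met → [o].
/ɡ/ — between /o/ and /b/, immediately after a vowel — surfaces as [ɣ] (rule 1).
/b/ (between /ɡ/ and /a/) is in the target of rule 1 but the environment (immediately after a vowel) is not met → [b].
/a/ — between /b/ and /n/, before a nasal consonant — surfaces as [ã] (rule 4).
/n/ (between /a/ and /e/): rule 2 targets it, but not before a labial or velar stop → unchanged [n].
/e/ (between /n/ and /d/) fails the environment for rule 4, so it stays [e].
Rule 1 applies to /d/ (word-final: immediately after a vowel) → [ð].

[hoɣbãneð]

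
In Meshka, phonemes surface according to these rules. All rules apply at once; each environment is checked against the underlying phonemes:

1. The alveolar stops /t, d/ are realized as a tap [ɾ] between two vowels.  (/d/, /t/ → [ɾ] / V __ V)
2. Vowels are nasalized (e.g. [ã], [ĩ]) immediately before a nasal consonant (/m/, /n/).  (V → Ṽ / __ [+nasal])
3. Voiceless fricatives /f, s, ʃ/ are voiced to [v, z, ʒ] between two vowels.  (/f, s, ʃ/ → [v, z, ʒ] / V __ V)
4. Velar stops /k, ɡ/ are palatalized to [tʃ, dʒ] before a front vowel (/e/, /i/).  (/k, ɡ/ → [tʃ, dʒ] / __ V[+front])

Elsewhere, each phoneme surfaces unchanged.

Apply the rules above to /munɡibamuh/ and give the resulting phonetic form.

[mũndʒibãmuh]

/m/ (word-initial) is unaffected → [m].
Rule 2 applies to /u/ (between /m/ and /n/: before a nasal consonant) → [ũ].
/n/ stays [n].
Rule 4 applies to /ɡ/ (between /n/ and /i/: before a front vowel) → [dʒ].
/i/ (between /ɡ/ and /b/) is in the target of rule 2 but the environment (before a nasal consonant) is not met → [i].
/b/ (between /i/ and /a/): no rule targets it → [b].
/a/ meets the environment for rule 2 (before a nasal consonant) → [ã].
/m/ stays [m].
/u/ (between /m/ and /h/) is in the target of rule 2 but the environment (before a nasal consonant) is not met → [u].
/h/ — not in any rule's target class → [h].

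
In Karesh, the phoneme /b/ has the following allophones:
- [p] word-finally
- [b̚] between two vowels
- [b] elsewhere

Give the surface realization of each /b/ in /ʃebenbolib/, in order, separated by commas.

Occurrence 1 (position 3): between two vowels → [b̚].
Occurrence 2 (position 6): no conditioning environment matches → elsewhere allophone [b].
Occurrence 3 (position 10): word-finally → [p].

[b̚], [b], [p]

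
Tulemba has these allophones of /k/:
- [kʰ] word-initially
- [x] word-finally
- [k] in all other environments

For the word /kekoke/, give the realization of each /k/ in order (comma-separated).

[kʰ], [k], [k]

Occurrence 1 (position 1): word-initially → [kʰ].
Occurrence 2 (position 3): no conditioning environment matches → elsewhere allophone [k].
Occurrence 3 (position 5): no conditioning environment matches → elsewhere allophone [k].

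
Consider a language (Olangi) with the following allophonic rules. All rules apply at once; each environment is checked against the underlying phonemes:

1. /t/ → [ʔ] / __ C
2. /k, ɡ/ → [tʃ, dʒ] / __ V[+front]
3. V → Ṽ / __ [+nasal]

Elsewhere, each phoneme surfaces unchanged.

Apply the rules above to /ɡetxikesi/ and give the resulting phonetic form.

[dʒeʔxitʃesi]

Rule 2 applies to /ɡ/ (word-initial: before a front vowel) → [dʒ].
/e/ (between /ɡ/ and /t/) is in the target of rule 3 but the environment (before a nasal consonant) is not met → [e].
/t/ (between /e/ and /x/): immediately before a consonant, so rule 1 applies → [ʔ].
/x/ — not in any rule's target class → [x].
/i/ (between /x/ and /k/): rule 3 targets it, but not before a nasal consonant → unchanged [i].
/k/ meets the environment for rule 2 (before a front vowel) → [tʃ].
/e/ (between /k/ and /s/): rule 3 targets it, but not before a nasal consonant → unchanged [e].
/s/ (between /e/ and /i/): no rule targets it → [s].
/i/ (word-final): rule 3 targets it, but not before a nasal consonant → unchanged [i].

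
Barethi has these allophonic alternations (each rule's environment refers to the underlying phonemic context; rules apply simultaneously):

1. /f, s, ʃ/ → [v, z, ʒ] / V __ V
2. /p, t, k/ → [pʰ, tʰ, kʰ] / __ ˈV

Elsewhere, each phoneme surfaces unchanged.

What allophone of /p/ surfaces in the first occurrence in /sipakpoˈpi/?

[p]

/p/ (between /i/ and /a/): rule 2 targets it, but not immediately before a stressed vowel → unchanged [p].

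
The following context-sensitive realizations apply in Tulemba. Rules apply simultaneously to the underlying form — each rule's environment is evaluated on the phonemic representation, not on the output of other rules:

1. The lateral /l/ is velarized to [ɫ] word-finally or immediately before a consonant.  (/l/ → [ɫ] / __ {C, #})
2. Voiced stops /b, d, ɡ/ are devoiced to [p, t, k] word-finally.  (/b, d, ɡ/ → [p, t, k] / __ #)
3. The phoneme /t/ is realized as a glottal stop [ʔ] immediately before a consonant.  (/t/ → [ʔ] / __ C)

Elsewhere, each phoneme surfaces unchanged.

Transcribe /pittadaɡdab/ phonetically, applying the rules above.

[piʔtadaɡdap]

/p/ (word-initial): no rule targets it → [p].
/i/ stays [i].
/t/ (between /i/ and /t/): immediately before a consonant, so rule 3 applies → [ʔ].
/t/ (between /t/ and /a/): rule 3 targets it, but not immediately before a consonant → unchanged [t].
/a/ stays [a].
/d/ (between /a/ and /a/) is in the target of rule 2 but the environment (word-finally) is not met → [d].
/a/ — not in any rule's target class → [a].
/ɡ/ (between /a/ and /d/): rule 2 targets it, but not word-finally → unchanged [ɡ].
/d/ (between /ɡ/ and /a/) fails the environment for rule 2, so it stays [d].
/a/ — not in any rule's target class → [a].
Rule 2 applies to /b/ (word-final: word-finally) → [p].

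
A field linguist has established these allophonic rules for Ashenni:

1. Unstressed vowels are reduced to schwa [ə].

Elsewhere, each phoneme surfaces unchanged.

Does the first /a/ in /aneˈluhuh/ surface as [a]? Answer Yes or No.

No

/a/ — word-initial, in an unstressed syllable — surfaces as [ə] (rule 1).
The actual realization is [ə], not [a].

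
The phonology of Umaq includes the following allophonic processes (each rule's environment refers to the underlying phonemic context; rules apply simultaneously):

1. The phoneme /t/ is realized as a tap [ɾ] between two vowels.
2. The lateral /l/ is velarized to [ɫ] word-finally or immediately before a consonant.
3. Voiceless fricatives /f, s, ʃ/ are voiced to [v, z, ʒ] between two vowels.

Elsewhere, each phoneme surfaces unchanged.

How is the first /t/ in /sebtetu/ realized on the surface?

[t]

/t/ — between /b/ and /e/; rule 1 does not apply here → [t].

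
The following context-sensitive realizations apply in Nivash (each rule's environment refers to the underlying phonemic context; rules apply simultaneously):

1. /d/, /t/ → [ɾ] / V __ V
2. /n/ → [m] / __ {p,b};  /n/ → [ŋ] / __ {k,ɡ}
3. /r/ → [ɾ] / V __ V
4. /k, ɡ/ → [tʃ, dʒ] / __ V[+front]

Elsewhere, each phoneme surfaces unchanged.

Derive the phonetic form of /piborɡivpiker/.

[pibordʒivpitʃer]

/p/ (word-initial): no rule targets it → [p].
/i/ stays [i].
/b/ (between /i/ and /o/): no rule targets it → [b].
/o/ — not in any rule's target class → [o].
/r/ — between /o/ and /ɡ/; rule 3 does not apply here → [r].
/ɡ/ — between /r/ and /i/, before a front vowel — surfaces as [dʒ] (rule 4).
/i/ stays [i].
/v/ (between /i/ and /p/): no rule targets it → [v].
/p/ (between /v/ and /i/) is unaffected → [p].
/i/ (between /p/ and /k/): no rule targets it → [i].
Rule 4 applies to /k/ (between /i/ and /e/: before a front vowel) → [tʃ].
/e/ — not in any rule's target class → [e].
/r/ (word-final): rule 3 targets it, but not between two vowels → unchanged [r].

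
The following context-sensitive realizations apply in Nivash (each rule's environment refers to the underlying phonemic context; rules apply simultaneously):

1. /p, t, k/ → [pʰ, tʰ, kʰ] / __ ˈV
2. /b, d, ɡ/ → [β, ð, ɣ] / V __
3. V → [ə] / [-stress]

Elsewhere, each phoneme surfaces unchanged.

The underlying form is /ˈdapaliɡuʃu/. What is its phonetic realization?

/d/ (word-initial) fails the environment for rule 2, so it stays [d].
/a/ (between /d/ and /p/): rule 3 targets it, but not in an unstressed syllable → unchanged [a].
/p/ (between /a/ and /a/) is in the target of rule 1 but the environment (immediately before a stressed vowel) is not met → [p].
/a/ (between /p/ and /l/) occurs in an unstressed syllable → [ə] by rule 3.
/i/ (between /l/ and /ɡ/) occurs in an unstressed syllable → [ə] by rule 3.
/ɡ/ — between /i/ and /u/, immediately after a vowel — surfaces as [ɣ] (rule 2).
/u/ meets the environment for rule 3 (in an unstressed syllable) → [ə].
Rule 3 applies to /u/ (word-final: in an unstressed syllable) → [ə].

[ˈdapələɣəʃə]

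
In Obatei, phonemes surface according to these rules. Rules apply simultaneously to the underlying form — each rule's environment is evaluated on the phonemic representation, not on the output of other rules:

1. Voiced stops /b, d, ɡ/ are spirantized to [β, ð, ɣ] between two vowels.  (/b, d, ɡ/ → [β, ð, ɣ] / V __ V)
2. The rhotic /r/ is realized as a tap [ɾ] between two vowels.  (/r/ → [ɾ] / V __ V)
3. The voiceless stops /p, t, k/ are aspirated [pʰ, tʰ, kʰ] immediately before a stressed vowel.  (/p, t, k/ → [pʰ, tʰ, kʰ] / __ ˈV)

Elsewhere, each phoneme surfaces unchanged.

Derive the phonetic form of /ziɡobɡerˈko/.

[ziɣobɡerˈkʰo]

/z/ (word-initial) is unaffected → [z].
/i/ (between /z/ and /ɡ/) is unaffected → [i].
Rule 1 applies to /ɡ/ (between /i/ and /o/: between two vowels) → [ɣ].
/o/ stays [o].
/b/ (between /o/ and /ɡ/) is in the target of rule 1 but the environment (between two vowels) is not met → [b].
/ɡ/ (between /b/ and /e/) is in the target of rule 1 but the environment (between two vowels) is not met → [ɡ].
/e/ — not in any rule's target class → [e].
/r/ (between /e/ and /k/): rule 2 targets it, but not between two vowels → unchanged [r].
/k/ meets the environment for rule 3 (immediately before a stressed vowel) → [kʰ].
/o/ (word-final) is unaffected → [o].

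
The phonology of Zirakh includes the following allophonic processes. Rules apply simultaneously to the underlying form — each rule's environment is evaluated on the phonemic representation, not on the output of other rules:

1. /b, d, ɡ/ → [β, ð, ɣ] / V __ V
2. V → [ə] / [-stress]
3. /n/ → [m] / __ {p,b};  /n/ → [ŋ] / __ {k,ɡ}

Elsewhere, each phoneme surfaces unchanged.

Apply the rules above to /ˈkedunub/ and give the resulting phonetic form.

[ˈkeðənəb]

/e/ — between /k/ and /d/; rule 2 does not apply here → [e].
/d/ meets the environment for rule 1 (between two vowels) → [ð].
/u/ meets the environment for rule 2 (in an unstressed syllable) → [ə].
/n/ (between /u/ and /u/) fails the environment for rule 3, so it stays [n].
Rule 2 applies to /u/ (between /n/ and /b/: in an unstressed syllable) → [ə].
/b/ (word-final) is in the target of rule 1 but the environment (between two vowels) is not met → [b].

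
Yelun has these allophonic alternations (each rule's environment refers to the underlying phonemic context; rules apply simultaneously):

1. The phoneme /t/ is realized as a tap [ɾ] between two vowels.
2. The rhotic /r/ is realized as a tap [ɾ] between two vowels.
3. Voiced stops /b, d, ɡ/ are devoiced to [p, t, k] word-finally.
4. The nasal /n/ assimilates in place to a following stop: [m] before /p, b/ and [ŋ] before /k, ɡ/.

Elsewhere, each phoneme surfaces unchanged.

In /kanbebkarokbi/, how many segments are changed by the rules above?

Segments that undergo a rule: /n/ → [m] (rule 4); /r/ → [ɾ] (rule 2).
All other segments surface unchanged.

2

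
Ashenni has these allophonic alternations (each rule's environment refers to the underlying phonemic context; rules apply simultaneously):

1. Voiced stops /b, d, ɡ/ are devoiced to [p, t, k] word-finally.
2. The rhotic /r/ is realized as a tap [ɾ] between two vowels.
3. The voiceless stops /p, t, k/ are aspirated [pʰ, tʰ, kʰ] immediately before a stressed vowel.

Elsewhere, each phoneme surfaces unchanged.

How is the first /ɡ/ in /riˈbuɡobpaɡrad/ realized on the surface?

/ɡ/ — between /u/ and /o/; rule 1 does not apply here → [ɡ].

[ɡ]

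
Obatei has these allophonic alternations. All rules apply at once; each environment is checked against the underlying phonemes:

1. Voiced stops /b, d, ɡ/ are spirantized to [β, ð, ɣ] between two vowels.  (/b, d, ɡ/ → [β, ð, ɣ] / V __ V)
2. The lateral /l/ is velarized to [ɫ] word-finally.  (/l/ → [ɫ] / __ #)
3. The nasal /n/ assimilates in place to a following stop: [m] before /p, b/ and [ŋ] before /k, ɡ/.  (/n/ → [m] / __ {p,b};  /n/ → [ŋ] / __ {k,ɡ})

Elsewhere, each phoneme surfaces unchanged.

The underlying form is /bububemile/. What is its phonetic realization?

/b/ (word-initial): rule 1 targets it, but not between two vowels → unchanged [b].
/b/ meets the environment for rule 1 (between two vowels) → [β].
/b/ (between /u/ and /e/): between two vowels, so rule 1 applies → [β].
/l/ (between /i/ and /e/) fails the environment for rule 2, so it stays [l].

[buβuβemile]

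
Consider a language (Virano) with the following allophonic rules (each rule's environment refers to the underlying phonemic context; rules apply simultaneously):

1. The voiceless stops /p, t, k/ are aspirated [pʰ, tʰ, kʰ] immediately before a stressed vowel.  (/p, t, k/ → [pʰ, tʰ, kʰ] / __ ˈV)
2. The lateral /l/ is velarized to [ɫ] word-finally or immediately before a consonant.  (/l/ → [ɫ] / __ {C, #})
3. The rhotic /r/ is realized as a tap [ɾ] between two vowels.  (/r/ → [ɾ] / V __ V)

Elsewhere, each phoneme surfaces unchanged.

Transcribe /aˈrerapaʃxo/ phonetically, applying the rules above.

[aˈɾeɾapaʃxo]

/r/ (between /a/ and /e/): between two vowels, so rule 3 applies → [ɾ].
/r/ — between /e/ and /a/, between two vowels — surfaces as [ɾ] (rule 3).
/p/ (between /a/ and /a/): rule 1 targets it, but not immediately before a stressed vowel → unchanged [p].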